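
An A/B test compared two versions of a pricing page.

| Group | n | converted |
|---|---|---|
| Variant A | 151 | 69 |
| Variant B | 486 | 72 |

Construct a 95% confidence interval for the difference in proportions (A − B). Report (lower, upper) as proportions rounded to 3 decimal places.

(0.223, 0.394)

p̂₁ = 69/151 = 0.4570 and p̂₂ = 72/486 = 0.1481.
SE₁ = √(p̂₁(1−p̂₁)/n₁) = √(0.4570·0.5430/151) = 0.04054; SE₂ = √(0.1481·0.8519/486) = 0.01611.
Independent samples: SE of the difference = √(SE₁² + SE₂²) = √(0.0016434916 + 0.0002595321) = 0.04362.
z* for 95% confidence is 1.960, so the margin of error is 1.960 × 0.04362 = 0.08550.
Point estimate p̂₁ − p̂₂ = 0.4570 − 0.1481 = 0.3089.
0.3089 ± 0.08550 → (0.223, 0.394).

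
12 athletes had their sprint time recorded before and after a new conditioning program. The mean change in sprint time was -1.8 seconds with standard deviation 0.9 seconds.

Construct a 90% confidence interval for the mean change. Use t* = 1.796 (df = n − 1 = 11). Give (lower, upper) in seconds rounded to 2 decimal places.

(-2.27, -1.33)

This is a matched-pairs design, so SE = s_d/√n = 0.9/√12 = 0.2598.
Margin = 1.796 × 0.2598 = 0.4666; the interval is -1.8 ± 0.4666 = (-2.27, -1.33).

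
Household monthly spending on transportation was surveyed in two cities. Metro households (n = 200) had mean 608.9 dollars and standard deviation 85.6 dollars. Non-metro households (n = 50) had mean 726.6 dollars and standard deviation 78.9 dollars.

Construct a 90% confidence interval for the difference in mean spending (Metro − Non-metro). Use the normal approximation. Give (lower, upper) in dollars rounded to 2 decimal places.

(-138.58, -96.82)

Standard errors of each mean: 85.6/√200 = 6.0528 and 78.9/√50 = 11.1581.
SE(x̄₁ − x̄₂) = √(6.0528² + 11.1581²) = 12.6941 for independent samples with unequal variances.
With z* = 1.645, the margin is 1.645 × 12.6941 = 20.8818.
x̄₁ − x̄₂ = 608.9 − 726.6 = -117.7000; the interval is -117.7000 ± 20.8818 = (-138.58, -96.82).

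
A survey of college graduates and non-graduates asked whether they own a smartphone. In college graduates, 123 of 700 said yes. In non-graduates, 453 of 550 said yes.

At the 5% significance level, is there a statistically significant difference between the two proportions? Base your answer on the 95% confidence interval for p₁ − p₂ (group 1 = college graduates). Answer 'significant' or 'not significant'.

Sample proportions: 123/700 = 0.1757, 453/550 = 0.8236.
Each SE is √(p̂(1−p̂)/n): √(0.1757·0.8243/700) = 0.01438 and √(0.8236·0.1764/550) = 0.01625.
SE(p̂₁ − p̂₂) = √(SE₁² + SE₂²) = √(0.0002067844 + 0.0002640625) = 0.02170, since the two samples are independent.
At 95% confidence z* = 1.960; margin = 1.960 × 0.02170 = 0.04253.
The difference is 0.1757 − 0.8236 = -0.6479, so the interval is -0.6479 ± 0.04253 = (-0.69043, -0.60537).
The interval (-0.69043, -0.60537) does not contain 0, so the difference is significant.

significant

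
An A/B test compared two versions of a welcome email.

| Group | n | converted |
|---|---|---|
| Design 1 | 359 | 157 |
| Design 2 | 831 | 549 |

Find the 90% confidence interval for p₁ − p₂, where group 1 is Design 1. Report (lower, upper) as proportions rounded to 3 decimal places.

(-0.274, -0.172)

Sample proportions: 157/359 = 0.4373, 549/831 = 0.6606.
Each SE is √(p̂(1−p̂)/n): √(0.4373·0.5627/359) = 0.02618 and √(0.6606·0.3394/831) = 0.01643.
SE(p̂₁ − p̂₂) = √(SE₁² + SE₂²) = √(0.0006853924 + 0.0002699449) = 0.03091, since the two samples are independent.
At 90% confidence z* = 1.645; margin = 1.645 × 0.03091 = 0.05085.
The difference is 0.4373 − 0.6606 = -0.2233, so the interval is -0.2233 ± 0.05085 = (-0.274, -0.172).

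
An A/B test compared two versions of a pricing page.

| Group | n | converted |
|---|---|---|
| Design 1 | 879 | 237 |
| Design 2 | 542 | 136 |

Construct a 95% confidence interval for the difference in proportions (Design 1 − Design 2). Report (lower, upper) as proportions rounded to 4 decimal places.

(-0.0281, 0.0655)

p̂₁ = 237/879 = 0.2696 and p̂₂ = 136/542 = 0.2509.
SE₁ = √(p̂₁(1−p̂₁)/n₁) = √(0.2696·0.7304/879) = 0.01497; SE₂ = √(0.2509·0.7491/542) = 0.01862.
Independent samples: SE of the difference = √(SE₁² + SE₂²) = √(0.0002241009 + 0.0003467044) = 0.02389.
z* for 95% confidence is 1.960, so the margin of error is 1.960 × 0.02389 = 0.04682.
Point estimate p̂₁ − p̂₂ = 0.2696 − 0.2509 = 0.0187.
0.0187 ± 0.04682 → (-0.0281, 0.0655).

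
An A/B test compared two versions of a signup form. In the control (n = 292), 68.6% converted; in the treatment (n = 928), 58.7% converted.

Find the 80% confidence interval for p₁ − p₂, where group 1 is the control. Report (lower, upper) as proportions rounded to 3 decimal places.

(0.058, 0.140)

The two standard errors are √(0.6860×0.3140/292) = 0.02716 and √(0.5870×0.4130/928) = 0.01616.
Because the samples are independent, SE_diff = √(0.02716² + 0.01616²) = 0.03160.
Using z* = 1.282 for 80%, ME = 1.282 × 0.03160 = 0.04051.
p̂₁ − p̂₂ = 0.0990; interval 0.0990 ± 0.04051 gives (0.058, 0.140).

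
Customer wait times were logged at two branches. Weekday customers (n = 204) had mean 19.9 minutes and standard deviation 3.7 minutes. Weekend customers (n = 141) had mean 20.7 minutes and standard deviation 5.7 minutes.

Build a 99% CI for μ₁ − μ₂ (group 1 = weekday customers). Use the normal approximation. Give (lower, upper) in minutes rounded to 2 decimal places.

(-2.21, 0.61)

Standard errors of each mean: 3.7/√204 = 0.2591 and 5.7/√141 = 0.4800.
SE(x̄₁ − x̄₂) = √(0.2591² + 0.4800²) = 0.5455 for independent samples with unequal variances.
With z* = 2.576, the margin is 2.576 × 0.5455 = 1.4052.
x̄₁ − x̄₂ = 19.9 − 20.7 = -0.8000; the interval is -0.8000 ± 1.4052 = (-2.21, 0.61).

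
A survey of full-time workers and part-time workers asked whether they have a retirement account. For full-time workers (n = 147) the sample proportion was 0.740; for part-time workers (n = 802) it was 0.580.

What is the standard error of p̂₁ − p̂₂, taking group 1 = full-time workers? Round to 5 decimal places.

SE₁ = √(p̂₁(1−p̂₁)/n₁) = √(0.7400·0.2600/147) = 0.03618; SE₂ = √(0.5800·0.4200/802) = 0.01743.
Independent samples: SE of the difference = √(SE₁² + SE₂²) = √(0.0013089924 + 0.0003038049) = 0.04016.

0.04016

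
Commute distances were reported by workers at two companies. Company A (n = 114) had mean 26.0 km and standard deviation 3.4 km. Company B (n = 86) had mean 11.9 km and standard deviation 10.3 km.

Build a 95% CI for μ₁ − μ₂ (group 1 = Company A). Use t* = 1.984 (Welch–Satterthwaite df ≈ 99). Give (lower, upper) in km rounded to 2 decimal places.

SE₁ = s₁/√n₁ = 3.4/√114 = 0.3184; SE₂ = 10.3/√86 = 1.1107.
Independent samples, unequal variances: SE_diff = √(SE₁² + SE₂²) = √(0.10137856 + 1.23365449) = 1.1554.
t* = 1.984, so margin of error = 1.984 × 1.1554 = 2.2923.
Difference in means = 26.0 − 11.9 = 14.1000.
14.1000 ± 2.2923 → (11.81, 16.39).

(11.81, 16.39)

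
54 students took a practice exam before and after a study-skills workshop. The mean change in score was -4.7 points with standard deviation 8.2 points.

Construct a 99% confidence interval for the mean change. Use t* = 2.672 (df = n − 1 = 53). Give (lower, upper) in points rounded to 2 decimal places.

(-7.68, -1.72)

Paired design: SE = s_d/√n = 8.2/√54 = 1.1159.
t* = 2.672; margin of error = 2.672 × 1.1159 = 2.9817.
-4.7 ± 2.9817 → (-7.68, -1.72).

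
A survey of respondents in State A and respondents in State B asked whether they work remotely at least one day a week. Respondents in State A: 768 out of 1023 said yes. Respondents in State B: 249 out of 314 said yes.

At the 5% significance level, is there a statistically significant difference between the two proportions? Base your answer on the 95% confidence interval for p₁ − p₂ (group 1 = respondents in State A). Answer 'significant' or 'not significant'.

not significant

Sample proportions: 768/1023 = 0.7507, 249/314 = 0.7930.
Each SE is √(p̂(1−p̂)/n): √(0.7507·0.2493/1023) = 0.01353 and √(0.7930·0.2070/314) = 0.02286.
SE(p̂₁ − p̂₂) = √(SE₁² + SE₂²) = √(0.0001830609 + 0.0005225796) = 0.02656, since the two samples are independent.
At 95% confidence z* = 1.960; margin = 1.960 × 0.02656 = 0.05206.
The difference is 0.7507 − 0.7930 = -0.0423, so the interval is -0.0423 ± 0.05206 = (-0.09436, 0.00976).
The interval (-0.09436, 0.00976) contains 0, so the difference is not significant.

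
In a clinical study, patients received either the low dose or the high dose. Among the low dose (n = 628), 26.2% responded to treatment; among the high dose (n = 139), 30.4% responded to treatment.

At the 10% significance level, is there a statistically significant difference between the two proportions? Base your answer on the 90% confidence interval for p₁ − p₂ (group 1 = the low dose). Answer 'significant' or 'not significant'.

Each SE is √(p̂(1−p̂)/n): √(0.2620·0.7380/628) = 0.01755 and √(0.3040·0.6960/139) = 0.03902.
SE(p̂₁ − p̂₂) = √(SE₁² + SE₂²) = √(0.0003080025 + 0.0015225604) = 0.04279, since the two samples are independent.
At 90% confidence z* = 1.645; margin = 1.645 × 0.04279 = 0.07039.
The difference is 0.2620 − 0.3040 = -0.0420, so the interval is -0.0420 ± 0.07039 = (-0.11239, 0.02839).
The interval (-0.11239, 0.02839) contains 0, so the difference is not significant.

not significant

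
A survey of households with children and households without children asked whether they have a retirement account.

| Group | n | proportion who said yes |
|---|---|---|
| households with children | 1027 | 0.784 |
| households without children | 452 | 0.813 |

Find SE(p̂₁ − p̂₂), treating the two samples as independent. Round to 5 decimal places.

0.02239

SE₁ = √(p̂₁(1−p̂₁)/n₁) = √(0.7840·0.2160/1027) = 0.01284; SE₂ = √(0.8130·0.1870/452) = 0.01834.
Independent samples: SE of the difference = √(SE₁² + SE₂²) = √(0.0001648656 + 0.0003363556) = 0.02239.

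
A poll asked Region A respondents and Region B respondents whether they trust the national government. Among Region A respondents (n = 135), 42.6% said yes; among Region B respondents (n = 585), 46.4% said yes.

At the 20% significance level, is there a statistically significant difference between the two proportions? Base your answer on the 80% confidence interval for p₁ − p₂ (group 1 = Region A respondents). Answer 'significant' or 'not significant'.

The two standard errors are √(0.4260×0.5740/135) = 0.04256 and √(0.4640×0.5360/585) = 0.02062.
Because the samples are independent, SE_diff = √(0.04256² + 0.02062²) = 0.04729.
Using z* = 1.282 for 80%, ME = 1.282 × 0.04729 = 0.06063.
p̂₁ − p̂₂ = -0.0380; interval -0.0380 ± 0.06063 gives (-0.09863, 0.02263).
The interval (-0.09863, 0.02263) contains 0, so the difference is not significant.

not significant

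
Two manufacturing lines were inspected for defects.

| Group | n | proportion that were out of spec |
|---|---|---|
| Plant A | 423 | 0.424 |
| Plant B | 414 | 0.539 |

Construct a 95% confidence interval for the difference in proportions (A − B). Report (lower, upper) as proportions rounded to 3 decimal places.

(-0.182, -0.048)

The two standard errors are √(0.4240×0.5760/423) = 0.02403 and √(0.5390×0.4610/414) = 0.02450.
Because the samples are independent, SE_diff = √(0.02403² + 0.02450²) = 0.03432.
Using z* = 1.960 for 95%, ME = 1.960 × 0.03432 = 0.06727.
p̂₁ − p̂₂ = -0.1150; interval -0.1150 ± 0.06727 gives (-0.182, -0.048).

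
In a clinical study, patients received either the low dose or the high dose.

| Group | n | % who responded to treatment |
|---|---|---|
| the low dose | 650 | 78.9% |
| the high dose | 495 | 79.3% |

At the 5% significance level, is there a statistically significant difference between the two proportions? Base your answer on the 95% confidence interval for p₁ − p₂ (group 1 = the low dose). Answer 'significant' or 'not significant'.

The two standard errors are √(0.7890×0.2110/650) = 0.01600 and √(0.7930×0.2070/495) = 0.01821.
Because the samples are independent, SE_diff = √(0.01600² + 0.01821²) = 0.02424.
Using z* = 1.960 for 95%, ME = 1.960 × 0.02424 = 0.04751.
p̂₁ − p̂₂ = -0.0040; interval -0.0040 ± 0.04751 gives (-0.05151, 0.04351).
The interval (-0.05151, 0.04351) contains 0, so the difference is not significant.

not significant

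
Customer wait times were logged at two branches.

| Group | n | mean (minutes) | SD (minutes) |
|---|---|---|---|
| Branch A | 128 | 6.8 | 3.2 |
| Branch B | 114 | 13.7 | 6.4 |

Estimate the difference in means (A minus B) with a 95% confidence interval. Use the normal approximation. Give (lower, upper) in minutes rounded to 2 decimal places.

(-8.20, -5.60)

Per-group SEs: s₁/√n₁ = 3.2/√128 = 0.2828, s₂/√n₂ = 6.4/√114 = 0.5994.
Unpooled SE of the difference: √(0.07997584 + 0.35928036) = 0.6628.
Margin of error = z* · SE = 1.960 × 0.6628 = 1.2991.
x̄₁ − x̄₂ = 6.8 − 13.7 = -6.9000.
CI: -6.9000 ± 1.2991 = (-8.20, -5.60).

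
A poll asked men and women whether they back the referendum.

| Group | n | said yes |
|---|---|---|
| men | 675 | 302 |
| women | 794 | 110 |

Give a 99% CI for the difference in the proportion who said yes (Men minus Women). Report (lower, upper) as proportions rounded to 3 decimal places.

(0.250, 0.367)

Sample proportions: 302/675 = 0.4474, 110/794 = 0.1385.
Each SE is √(p̂(1−p̂)/n): √(0.4474·0.5526/675) = 0.01914 and √(0.1385·0.8615/794) = 0.01226.
SE(p̂₁ − p̂₂) = √(SE₁² + SE₂²) = √(0.0003663396 + 0.0001503076) = 0.02273, since the two samples are independent.
At 99% confidence z* = 2.576; margin = 2.576 × 0.02273 = 0.05855.
The difference is 0.4474 − 0.1385 = 0.3089, so the interval is 0.3089 ± 0.05855 = (0.250, 0.367).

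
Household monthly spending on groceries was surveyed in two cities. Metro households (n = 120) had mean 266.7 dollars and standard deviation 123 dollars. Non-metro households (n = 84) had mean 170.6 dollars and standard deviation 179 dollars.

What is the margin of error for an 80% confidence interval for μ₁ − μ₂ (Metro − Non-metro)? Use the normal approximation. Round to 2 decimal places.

Per-group SEs: s₁/√n₁ = 123/√120 = 11.2283, s₂/√n₂ = 179/√84 = 19.5305.
Unpooled SE of the difference: √(126.07472089 + 381.44043025) = 22.5281.
Margin of error = z* · SE = 1.282 × 22.5281 = 28.8810.

28.88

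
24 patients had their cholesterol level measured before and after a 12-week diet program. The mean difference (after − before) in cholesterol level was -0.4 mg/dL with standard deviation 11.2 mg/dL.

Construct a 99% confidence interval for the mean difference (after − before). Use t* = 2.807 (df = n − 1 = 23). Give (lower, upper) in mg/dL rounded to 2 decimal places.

(-6.82, 6.02)

Paired design: SE = s_d/√n = 11.2/√24 = 2.2862.
t* = 2.807; margin of error = 2.807 × 2.2862 = 6.4174.
-0.4 ± 6.4174 → (-6.82, 6.02).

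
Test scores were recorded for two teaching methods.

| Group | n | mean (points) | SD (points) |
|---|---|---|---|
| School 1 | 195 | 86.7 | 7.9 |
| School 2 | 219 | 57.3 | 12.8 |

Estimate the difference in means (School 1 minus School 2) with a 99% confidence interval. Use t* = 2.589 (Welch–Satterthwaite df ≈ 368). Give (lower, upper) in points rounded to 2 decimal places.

SE₁ = s₁/√n₁ = 7.9/√195 = 0.5657; SE₂ = 12.8/√219 = 0.8649.
Independent samples, unequal variances: SE_diff = √(SE₁² + SE₂²) = √(0.32001649 + 0.74805201) = 1.0335.
t* = 2.589, so margin of error = 2.589 × 1.0335 = 2.6757.
Difference in means = 86.7 − 57.3 = 29.4000.
29.4000 ± 2.6757 → (26.72, 32.08).

(26.72, 32.08)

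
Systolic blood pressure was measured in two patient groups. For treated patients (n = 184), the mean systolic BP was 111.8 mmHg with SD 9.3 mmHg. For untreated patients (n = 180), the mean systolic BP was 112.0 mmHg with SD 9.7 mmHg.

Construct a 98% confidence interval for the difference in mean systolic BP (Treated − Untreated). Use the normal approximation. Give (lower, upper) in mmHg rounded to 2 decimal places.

Standard errors of each mean: 9.3/√184 = 0.6856 and 9.7/√180 = 0.7230.
SE(x̄₁ − x̄₂) = √(0.6856² + 0.7230²) = 0.9964 for independent samples with unequal variances.
With z* = 2.326, the margin is 2.326 × 0.9964 = 2.3176.
x̄₁ − x̄₂ = 111.8 − 112.0 = -0.2000; the interval is -0.2000 ± 2.3176 = (-2.52, 2.12).

(-2.52, 2.12)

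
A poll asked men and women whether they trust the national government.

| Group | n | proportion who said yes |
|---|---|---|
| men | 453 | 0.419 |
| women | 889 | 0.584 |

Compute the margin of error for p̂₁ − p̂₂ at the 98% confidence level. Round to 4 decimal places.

0.0662

Each SE is √(p̂(1−p̂)/n): √(0.4190·0.5810/453) = 0.02318 and √(0.5840·0.4160/889) = 0.01653.
SE(p̂₁ − p̂₂) = √(SE₁² + SE₂²) = √(0.0005373124 + 0.0002732409) = 0.02847, since the two samples are independent.
At 98% confidence z* = 2.326; margin = 2.326 × 0.02847 = 0.06622.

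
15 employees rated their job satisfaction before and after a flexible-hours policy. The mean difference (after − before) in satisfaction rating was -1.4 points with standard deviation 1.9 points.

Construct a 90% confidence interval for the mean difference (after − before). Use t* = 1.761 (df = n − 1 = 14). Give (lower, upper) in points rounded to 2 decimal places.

(-2.26, -0.54)

Paired design: SE = s_d/√n = 1.9/√15 = 0.4906.
t* = 1.761; margin of error = 1.761 × 0.4906 = 0.8639.
-1.4 ± 0.8639 → (-2.26, -0.54).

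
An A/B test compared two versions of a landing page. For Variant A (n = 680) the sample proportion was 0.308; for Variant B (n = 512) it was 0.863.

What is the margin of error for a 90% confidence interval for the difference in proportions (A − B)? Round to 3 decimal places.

Each SE is √(p̂(1−p̂)/n): √(0.3080·0.6920/680) = 0.01770 and √(0.8630·0.1370/512) = 0.01520.
SE(p̂₁ − p̂₂) = √(SE₁² + SE₂²) = √(0.00031329 + 0.00023104) = 0.02333, since the two samples are independent.
At 90% confidence z* = 1.645; margin = 1.645 × 0.02333 = 0.03838.

0.038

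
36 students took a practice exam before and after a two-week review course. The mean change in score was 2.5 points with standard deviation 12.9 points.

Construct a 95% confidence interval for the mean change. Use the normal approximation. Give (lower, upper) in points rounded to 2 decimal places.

(-1.71, 6.71)

This is a matched-pairs design, so SE = s_d/√n = 12.9/√36 = 2.1500.
Margin = 1.960 × 2.1500 = 4.2140; the interval is 2.5 ± 4.2140 = (-1.71, 6.71).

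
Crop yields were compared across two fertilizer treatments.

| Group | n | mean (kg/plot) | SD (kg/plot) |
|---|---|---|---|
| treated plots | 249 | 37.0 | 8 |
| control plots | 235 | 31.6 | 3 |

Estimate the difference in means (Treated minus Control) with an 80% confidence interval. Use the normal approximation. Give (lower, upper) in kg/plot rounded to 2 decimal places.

Per-group SEs: s₁/√n₁ = 8/√249 = 0.5070, s₂/√n₂ = 3/√235 = 0.1957.
Unpooled SE of the difference: √(0.257049 + 0.03829849) = 0.5435.
Margin of error = z* · SE = 1.282 × 0.5435 = 0.6968.
x̄₁ − x̄₂ = 37.0 − 31.6 = 5.4000.
CI: 5.4000 ± 0.6968 = (4.70, 6.10).

(4.70, 6.10)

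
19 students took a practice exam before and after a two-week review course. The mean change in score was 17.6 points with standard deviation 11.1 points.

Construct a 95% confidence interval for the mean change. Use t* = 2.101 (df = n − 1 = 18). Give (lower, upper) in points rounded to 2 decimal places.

Paired design: SE = s_d/√n = 11.1/√19 = 2.5465.
t* = 2.101; margin of error = 2.101 × 2.5465 = 5.3502.
17.6 ± 5.3502 → (12.25, 22.95).

(12.25, 22.95)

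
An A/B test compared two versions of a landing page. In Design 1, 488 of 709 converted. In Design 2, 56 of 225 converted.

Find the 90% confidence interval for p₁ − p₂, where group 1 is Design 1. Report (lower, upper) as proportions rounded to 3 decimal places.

First, p̂₁ = 488/709 = 0.6883; p̂₂ = 56/225 = 0.2489.
The two standard errors are √(0.6883×0.3117/709) = 0.01740 and √(0.2489×0.7511/225) = 0.02883.
Because the samples are independent, SE_diff = √(0.01740² + 0.02883²) = 0.03367.
Using z* = 1.645 for 90%, ME = 1.645 × 0.03367 = 0.05539.
p̂₁ − p̂₂ = 0.4394; interval 0.4394 ± 0.05539 gives (0.384, 0.495).

(0.384, 0.495)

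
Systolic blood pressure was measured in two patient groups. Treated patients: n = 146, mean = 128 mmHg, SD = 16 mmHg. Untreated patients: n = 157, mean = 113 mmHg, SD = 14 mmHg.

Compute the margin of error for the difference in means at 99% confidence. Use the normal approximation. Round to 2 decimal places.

SE₁ = s₁/√n₁ = 16/√146 = 1.3242; SE₂ = 14/√157 = 1.1173.
Independent samples, unequal variances: SE_diff = √(SE₁² + SE₂²) = √(1.75350564 + 1.24835929) = 1.7326.
z* = 2.576, so margin of error = 2.576 × 1.7326 = 4.4632.

4.46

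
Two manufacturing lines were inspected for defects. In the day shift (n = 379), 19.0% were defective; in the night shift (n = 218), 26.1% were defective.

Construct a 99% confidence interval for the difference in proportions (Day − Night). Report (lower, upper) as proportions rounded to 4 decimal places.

The two standard errors are √(0.1900×0.8100/379) = 0.02015 and √(0.2610×0.7390/218) = 0.02975.
Because the samples are independent, SE_diff = √(0.02015² + 0.02975²) = 0.03593.
Using z* = 2.576 for 99%, ME = 2.576 × 0.03593 = 0.09256.
p̂₁ − p̂₂ = -0.0710; interval -0.0710 ± 0.09256 gives (-0.1636, 0.0216).

(-0.1636, 0.0216)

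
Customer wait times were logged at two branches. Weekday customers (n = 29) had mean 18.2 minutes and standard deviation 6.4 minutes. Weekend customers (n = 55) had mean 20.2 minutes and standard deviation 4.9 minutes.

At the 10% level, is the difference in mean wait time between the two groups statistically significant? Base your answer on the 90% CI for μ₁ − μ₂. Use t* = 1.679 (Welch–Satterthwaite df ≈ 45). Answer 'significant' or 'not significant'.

not significant

Standard errors of each mean: 6.4/√29 = 1.1885 and 4.9/√55 = 0.6607.
SE(x̄₁ − x̄₂) = √(1.1885² + 0.6607²) = 1.3598 for independent samples with unequal variances.
With t* = 1.679, the margin is 1.679 × 1.3598 = 2.2831.
x̄₁ − x̄₂ = 18.2 − 20.2 = -2.0000; the interval is -2.0000 ± 2.2831 = (-4.2831, 0.2831).
The interval (-4.2831, 0.2831) contains 0, so the difference is not significant.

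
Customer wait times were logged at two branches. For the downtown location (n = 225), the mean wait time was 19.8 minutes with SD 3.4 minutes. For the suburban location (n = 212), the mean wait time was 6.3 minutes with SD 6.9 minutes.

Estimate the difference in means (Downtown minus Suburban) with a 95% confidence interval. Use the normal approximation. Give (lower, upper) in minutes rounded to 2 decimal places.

SE₁ = s₁/√n₁ = 3.4/√225 = 0.2267; SE₂ = 6.9/√212 = 0.4739.
Independent samples, unequal variances: SE_diff = √(SE₁² + SE₂²) = √(0.05139289 + 0.22458121) = 0.5253.
z* = 1.960, so margin of error = 1.960 × 0.5253 = 1.0296.
Difference in means = 19.8 − 6.3 = 13.5000.
13.5000 ± 1.0296 → (12.47, 14.53).

(12.47, 14.53)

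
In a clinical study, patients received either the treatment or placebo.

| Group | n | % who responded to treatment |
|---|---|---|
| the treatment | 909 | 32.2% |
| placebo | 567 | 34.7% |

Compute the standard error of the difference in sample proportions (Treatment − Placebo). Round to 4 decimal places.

The two standard errors are √(0.3220×0.6780/909) = 0.01550 and √(0.3470×0.6530/567) = 0.01999.
Because the samples are independent, SE_diff = √(0.01550² + 0.01999²) = 0.02530.

0.0253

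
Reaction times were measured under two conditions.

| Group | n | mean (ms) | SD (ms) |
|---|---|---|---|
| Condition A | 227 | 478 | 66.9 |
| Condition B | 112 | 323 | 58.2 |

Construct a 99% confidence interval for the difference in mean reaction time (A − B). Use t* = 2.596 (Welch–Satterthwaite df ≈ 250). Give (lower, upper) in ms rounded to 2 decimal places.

Per-group SEs: s₁/√n₁ = 66.9/√227 = 4.4403, s₂/√n₂ = 58.2/√112 = 5.4994.
Unpooled SE of the difference: √(19.71626409 + 30.24340036) = 7.0682.
Margin of error = t* · SE = 2.596 × 7.0682 = 18.3490.
x̄₁ − x̄₂ = 478 − 323 = 155.0000.
CI: 155.0000 ± 18.3490 = (136.65, 173.35).

(136.65, 173.35)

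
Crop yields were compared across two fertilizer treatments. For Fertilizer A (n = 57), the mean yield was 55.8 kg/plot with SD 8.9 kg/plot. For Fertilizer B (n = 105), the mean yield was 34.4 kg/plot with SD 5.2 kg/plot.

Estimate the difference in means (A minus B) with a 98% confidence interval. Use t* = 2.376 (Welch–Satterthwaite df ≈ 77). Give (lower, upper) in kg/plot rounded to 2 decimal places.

Per-group SEs: s₁/√n₁ = 8.9/√57 = 1.1788, s₂/√n₂ = 5.2/√105 = 0.5075.
Unpooled SE of the difference: √(1.38956944 + 0.25755625) = 1.2834.
Margin of error = t* · SE = 2.376 × 1.2834 = 3.0494.
x̄₁ − x̄₂ = 55.8 − 34.4 = 21.4000.
CI: 21.4000 ± 3.0494 = (18.35, 24.45).

(18.35, 24.45)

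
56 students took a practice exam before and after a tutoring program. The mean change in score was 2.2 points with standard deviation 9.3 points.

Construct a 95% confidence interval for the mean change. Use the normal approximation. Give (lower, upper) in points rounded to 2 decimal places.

(-0.24, 4.64)

Paired design: SE = s_d/√n = 9.3/√56 = 1.2428.
z* = 1.960; margin of error = 1.960 × 1.2428 = 2.4359.
2.2 ± 2.4359 → (-0.24, 4.64).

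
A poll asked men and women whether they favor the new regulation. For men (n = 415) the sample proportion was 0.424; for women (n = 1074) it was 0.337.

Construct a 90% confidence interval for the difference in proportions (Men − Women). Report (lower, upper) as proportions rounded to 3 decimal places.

(0.041, 0.133)

The two standard errors are √(0.4240×0.5760/415) = 0.02426 and √(0.3370×0.6630/1074) = 0.01442.
Because the samples are independent, SE_diff = √(0.02426² + 0.01442²) = 0.02822.
Using z* = 1.645 for 90%, ME = 1.645 × 0.02822 = 0.04642.
p̂₁ − p̂₂ = 0.0870; interval 0.0870 ± 0.04642 gives (0.041, 0.133).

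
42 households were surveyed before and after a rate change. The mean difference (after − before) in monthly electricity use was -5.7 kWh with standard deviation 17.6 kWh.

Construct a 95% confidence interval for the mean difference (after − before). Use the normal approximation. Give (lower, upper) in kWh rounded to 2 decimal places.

(-11.02, -0.38)

This is a matched-pairs design, so SE = s_d/√n = 17.6/√42 = 2.7157.
Margin = 1.960 × 2.7157 = 5.3228; the interval is -5.7 ± 5.3228 = (-11.02, -0.38).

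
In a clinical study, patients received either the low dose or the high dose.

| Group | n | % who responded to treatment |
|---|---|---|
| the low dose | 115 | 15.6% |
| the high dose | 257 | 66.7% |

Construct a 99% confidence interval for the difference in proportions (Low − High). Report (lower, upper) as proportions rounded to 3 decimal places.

(-0.626, -0.396)

Each SE is √(p̂(1−p̂)/n): √(0.1560·0.8440/115) = 0.03384 and √(0.6670·0.3330/257) = 0.02940.
SE(p̂₁ − p̂₂) = √(SE₁² + SE₂²) = √(0.0011451456 + 0.00086436) = 0.04483, since the two samples are independent.
At 99% confidence z* = 2.576; margin = 2.576 × 0.04483 = 0.11548.
The difference is 0.1560 − 0.6670 = -0.5110, so the interval is -0.5110 ± 0.11548 = (-0.626, -0.396).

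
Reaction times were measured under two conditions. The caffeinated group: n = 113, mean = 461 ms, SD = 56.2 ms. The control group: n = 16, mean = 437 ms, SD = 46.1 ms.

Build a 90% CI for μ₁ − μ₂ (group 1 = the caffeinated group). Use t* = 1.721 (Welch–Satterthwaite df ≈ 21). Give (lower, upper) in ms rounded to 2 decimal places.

(2.18, 45.82)

Per-group SEs: s₁/√n₁ = 56.2/√113 = 5.2869, s₂/√n₂ = 46.1/√16 = 11.5250.
Unpooled SE of the difference: √(27.95131161 + 132.825625) = 12.6798.
Margin of error = t* · SE = 1.721 × 12.6798 = 21.8219.
x̄₁ − x̄₂ = 461 − 437 = 24.0000.
CI: 24.0000 ± 21.8219 = (2.18, 45.82).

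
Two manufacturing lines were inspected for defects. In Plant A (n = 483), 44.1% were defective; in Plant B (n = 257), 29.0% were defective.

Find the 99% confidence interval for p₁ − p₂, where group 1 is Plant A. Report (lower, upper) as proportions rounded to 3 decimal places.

SE₁ = √(p̂₁(1−p̂₁)/n₁) = √(0.4410·0.5590/483) = 0.02259; SE₂ = √(0.2900·0.7100/257) = 0.02830.
Independent samples: SE of the difference = √(SE₁² + SE₂²) = √(0.0005103081 + 0.00080089) = 0.03621.
z* for 99% confidence is 2.576, so the margin of error is 2.576 × 0.03621 = 0.09328.
Point estimate p̂₁ − p̂₂ = 0.4410 − 0.2900 = 0.1510.
0.1510 ± 0.09328 → (0.058, 0.244).

(0.058, 0.244)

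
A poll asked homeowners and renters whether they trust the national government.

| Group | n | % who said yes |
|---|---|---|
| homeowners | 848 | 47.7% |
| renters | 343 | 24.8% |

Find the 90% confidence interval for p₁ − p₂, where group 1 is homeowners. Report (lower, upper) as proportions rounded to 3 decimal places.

(0.181, 0.277)

Each SE is √(p̂(1−p̂)/n): √(0.4770·0.5230/848) = 0.01715 and √(0.2480·0.7520/343) = 0.02332.
SE(p̂₁ − p̂₂) = √(SE₁² + SE₂²) = √(0.0002941225 + 0.0005438224) = 0.02895, since the two samples are independent.
At 90% confidence z* = 1.645; margin = 1.645 × 0.02895 = 0.04762.
The difference is 0.4770 − 0.2480 = 0.2290, so the interval is 0.2290 ± 0.04762 = (0.181, 0.277).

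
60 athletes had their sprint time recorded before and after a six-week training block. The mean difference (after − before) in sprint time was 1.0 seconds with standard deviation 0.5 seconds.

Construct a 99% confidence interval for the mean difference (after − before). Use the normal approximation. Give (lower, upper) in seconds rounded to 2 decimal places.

This is a matched-pairs design, so SE = s_d/√n = 0.5/√60 = 0.0645.
Margin = 2.576 × 0.0645 = 0.1662; the interval is 1.0 ± 0.1662 = (0.83, 1.17).

(0.83, 1.17)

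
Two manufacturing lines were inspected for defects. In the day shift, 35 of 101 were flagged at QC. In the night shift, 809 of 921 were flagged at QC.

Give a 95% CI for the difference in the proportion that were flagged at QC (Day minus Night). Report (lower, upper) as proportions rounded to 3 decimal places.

First, p̂₁ = 35/101 = 0.3465; p̂₂ = 809/921 = 0.8784.
The two standard errors are √(0.3465×0.6535/101) = 0.04735 and √(0.8784×0.1216/921) = 0.01077.
Because the samples are independent, SE_diff = √(0.04735² + 0.01077²) = 0.04856.
Using z* = 1.960 for 95%, ME = 1.960 × 0.04856 = 0.09518.
p̂₁ − p̂₂ = -0.5319; interval -0.5319 ± 0.09518 gives (-0.627, -0.437).

(-0.627, -0.437)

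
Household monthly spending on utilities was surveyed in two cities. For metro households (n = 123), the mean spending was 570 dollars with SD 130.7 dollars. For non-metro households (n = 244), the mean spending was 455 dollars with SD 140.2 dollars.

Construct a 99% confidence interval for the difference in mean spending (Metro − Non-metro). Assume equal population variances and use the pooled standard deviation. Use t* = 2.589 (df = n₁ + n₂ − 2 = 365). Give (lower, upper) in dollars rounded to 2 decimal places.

(75.75, 154.25)

s_p = √[((n₁−1)s₁² + (n₂−1)s₂²)/(n₁+n₂−2)] = √[(122·130.7² + 243·140.2²)/365] = 137.0979.
SE = 137.0979·√(1/123 + 1/244) = 15.1606.
With t* = 2.589, margin = 2.589 × 15.1606 = 39.2508.
x̄₁ − x̄₂ = 570 − 455 = 115.0000; interval 115.0000 ± 39.2508 = (75.75, 154.25).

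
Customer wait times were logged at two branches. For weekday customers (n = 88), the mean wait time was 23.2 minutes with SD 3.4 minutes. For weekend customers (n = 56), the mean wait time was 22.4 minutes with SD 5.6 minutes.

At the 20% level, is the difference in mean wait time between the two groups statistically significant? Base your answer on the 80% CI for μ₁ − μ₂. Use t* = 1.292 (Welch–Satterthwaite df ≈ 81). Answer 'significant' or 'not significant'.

Standard errors of each mean: 3.4/√88 = 0.3624 and 5.6/√56 = 0.7483.
SE(x̄₁ − x̄₂) = √(0.3624² + 0.7483²) = 0.8314 for independent samples with unequal variances.
With t* = 1.292, the margin is 1.292 × 0.8314 = 1.0742.
x̄₁ − x̄₂ = 23.2 − 22.4 = 0.8000; the interval is 0.8000 ± 1.0742 = (-0.2742, 1.8742).
The interval (-0.2742, 1.8742) contains 0, so the difference is not significant.

not significant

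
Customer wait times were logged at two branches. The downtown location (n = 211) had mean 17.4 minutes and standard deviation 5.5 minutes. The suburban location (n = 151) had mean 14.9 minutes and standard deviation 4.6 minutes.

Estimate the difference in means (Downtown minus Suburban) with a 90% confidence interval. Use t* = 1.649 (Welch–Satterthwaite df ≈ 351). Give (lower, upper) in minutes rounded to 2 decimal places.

Per-group SEs: s₁/√n₁ = 5.5/√211 = 0.3786, s₂/√n₂ = 4.6/√151 = 0.3743.
Unpooled SE of the difference: √(0.14333796 + 0.14010049) = 0.5324.
Margin of error = t* · SE = 1.649 × 0.5324 = 0.8779.
x̄₁ − x̄₂ = 17.4 − 14.9 = 2.5000.
CI: 2.5000 ± 0.8779 = (1.62, 3.38).

(1.62, 3.38)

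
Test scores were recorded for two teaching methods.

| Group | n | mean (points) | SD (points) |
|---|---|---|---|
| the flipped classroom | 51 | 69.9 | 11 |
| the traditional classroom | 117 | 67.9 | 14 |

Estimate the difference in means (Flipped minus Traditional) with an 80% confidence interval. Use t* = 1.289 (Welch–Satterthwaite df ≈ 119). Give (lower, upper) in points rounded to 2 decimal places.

SE₁ = s₁/√n₁ = 11/√51 = 1.5403; SE₂ = 14/√117 = 1.2943.
Independent samples, unequal variances: SE_diff = √(SE₁² + SE₂²) = √(2.37252409 + 1.67521249) = 2.0119.
t* = 1.289, so margin of error = 1.289 × 2.0119 = 2.5933.
Difference in means = 69.9 − 67.9 = 2.0000.
2.0000 ± 2.5933 → (-0.59, 4.59).

(-0.59, 4.59)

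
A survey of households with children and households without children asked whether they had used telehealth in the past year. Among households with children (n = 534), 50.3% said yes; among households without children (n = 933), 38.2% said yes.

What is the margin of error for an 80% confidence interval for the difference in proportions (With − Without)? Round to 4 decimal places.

0.0344

The two standard errors are √(0.5030×0.4970/534) = 0.02164 and √(0.3820×0.6180/933) = 0.01591.
Because the samples are independent, SE_diff = √(0.02164² + 0.01591²) = 0.02686.
Using z* = 1.282 for 80%, ME = 1.282 × 0.02686 = 0.03443.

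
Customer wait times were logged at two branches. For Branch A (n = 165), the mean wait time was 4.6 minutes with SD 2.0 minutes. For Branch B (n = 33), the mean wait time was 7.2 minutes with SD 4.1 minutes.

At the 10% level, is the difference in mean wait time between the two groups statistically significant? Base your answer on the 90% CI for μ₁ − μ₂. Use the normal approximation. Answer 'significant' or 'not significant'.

significant

SE₁ = s₁/√n₁ = 2.0/√165 = 0.1557; SE₂ = 4.1/√33 = 0.7137.
Independent samples, unequal variances: SE_diff = √(SE₁² + SE₂²) = √(0.02424249 + 0.50936769) = 0.7305.
z* = 1.645, so margin of error = 1.645 × 0.7305 = 1.2017.
Difference in means = 4.6 − 7.2 = -2.6000.
-2.6000 ± 1.2017 → (-3.8017, -1.3983).
The interval (-3.8017, -1.3983) does not contain 0, so the difference is significant.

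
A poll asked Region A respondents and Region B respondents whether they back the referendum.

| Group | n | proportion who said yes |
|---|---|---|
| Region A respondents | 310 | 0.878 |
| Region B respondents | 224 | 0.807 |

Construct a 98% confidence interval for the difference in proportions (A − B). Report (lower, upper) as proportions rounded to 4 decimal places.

SE₁ = √(p̂₁(1−p̂₁)/n₁) = √(0.8780·0.1220/310) = 0.01859; SE₂ = √(0.8070·0.1930/224) = 0.02637.
Independent samples: SE of the difference = √(SE₁² + SE₂²) = √(0.0003455881 + 0.0006953769) = 0.03226.
z* for 98% confidence is 2.326, so the margin of error is 2.326 × 0.03226 = 0.07504.
Point estimate p̂₁ − p̂₂ = 0.8780 − 0.8070 = 0.0710.
0.0710 ± 0.07504 → (-0.0040, 0.1460).

(-0.0040, 0.1460)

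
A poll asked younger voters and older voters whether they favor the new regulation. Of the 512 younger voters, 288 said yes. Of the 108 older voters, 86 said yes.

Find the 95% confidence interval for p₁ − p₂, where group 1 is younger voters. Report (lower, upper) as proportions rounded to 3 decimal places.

p̂₁ = 288/512 = 0.5625 and p̂₂ = 86/108 = 0.7963.
SE₁ = √(p̂₁(1−p̂₁)/n₁) = √(0.5625·0.4375/512) = 0.02192; SE₂ = √(0.7963·0.2037/108) = 0.03875.
Independent samples: SE of the difference = √(SE₁² + SE₂²) = √(0.0004804864 + 0.0015015625) = 0.04452.
z* for 95% confidence is 1.960, so the margin of error is 1.960 × 0.04452 = 0.08726.
Point estimate p̂₁ − p̂₂ = 0.5625 − 0.7963 = -0.2338.
-0.2338 ± 0.08726 → (-0.321, -0.147).

(-0.321, -0.147)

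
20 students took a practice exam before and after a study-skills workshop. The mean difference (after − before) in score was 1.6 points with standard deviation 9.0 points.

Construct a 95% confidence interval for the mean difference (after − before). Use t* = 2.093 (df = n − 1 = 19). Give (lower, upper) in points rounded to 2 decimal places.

Paired design: SE = s_d/√n = 9.0/√20 = 2.0125.
t* = 2.093; margin of error = 2.093 × 2.0125 = 4.2122.
1.6 ± 4.2122 → (-2.61, 5.81).

(-2.61, 5.81)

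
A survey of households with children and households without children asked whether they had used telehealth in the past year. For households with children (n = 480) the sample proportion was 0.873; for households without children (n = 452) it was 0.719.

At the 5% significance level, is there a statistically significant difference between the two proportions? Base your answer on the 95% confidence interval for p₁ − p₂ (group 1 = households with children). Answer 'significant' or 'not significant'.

significant

The two standard errors are √(0.8730×0.1270/480) = 0.01520 and √(0.7190×0.2810/452) = 0.02114.
Because the samples are independent, SE_diff = √(0.01520² + 0.02114²) = 0.02604.
Using z* = 1.960 for 95%, ME = 1.960 × 0.02604 = 0.05104.
p̂₁ − p̂₂ = 0.1540; interval 0.1540 ± 0.05104 gives (0.10296, 0.20504).
The interval (0.10296, 0.20504) does not contain 0, so the difference is significant.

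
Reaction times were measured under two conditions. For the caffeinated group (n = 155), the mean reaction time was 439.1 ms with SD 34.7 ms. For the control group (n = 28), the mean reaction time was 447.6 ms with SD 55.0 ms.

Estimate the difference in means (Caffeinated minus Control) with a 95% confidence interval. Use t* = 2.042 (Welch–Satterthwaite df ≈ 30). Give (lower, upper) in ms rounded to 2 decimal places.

(-30.47, 13.47)

Standard errors of each mean: 34.7/√155 = 2.7872 and 55.0/√28 = 10.3940.
SE(x̄₁ − x̄₂) = √(2.7872² + 10.3940²) = 10.7612 for independent samples with unequal variances.
With t* = 2.042, the margin is 2.042 × 10.7612 = 21.9744.
x̄₁ − x̄₂ = 439.1 − 447.6 = -8.5000; the interval is -8.5000 ± 21.9744 = (-30.47, 13.47).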